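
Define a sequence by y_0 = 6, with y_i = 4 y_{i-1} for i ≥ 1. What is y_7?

y_1 = 4·6 = 24
y_2 = 4·24 = 96
y_3 = 4·96 = 384
y_4 = 4·384 = 1536
y_5 = 4·1536 = 6144
y_6 = 4·6144 = 24576
y_7 = 4·24576 = 98304

98304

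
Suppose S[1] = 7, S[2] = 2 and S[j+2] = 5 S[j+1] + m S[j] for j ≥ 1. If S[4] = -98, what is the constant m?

-4

S[3] = 10 + 7m
S[4] = 50 + 37m
So 50 + 37m = -98, giving m = -4.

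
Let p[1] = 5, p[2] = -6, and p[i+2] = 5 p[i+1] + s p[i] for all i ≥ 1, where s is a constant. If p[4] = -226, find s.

p[3] = -30 + 5s
p[4] = -150 + 19s
So -150 + 19s = -226, giving s = -4.

-4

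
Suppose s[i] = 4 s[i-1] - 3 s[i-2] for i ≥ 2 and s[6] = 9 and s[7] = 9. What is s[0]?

Rearranging, s[i-2] = (s[i] - 4 s[i-1]) / -3.
s[5] = (9 - 4*9) / -3 = -27/-3 = 9
s[4] = (9 - 4*9) / -3 = -27/-3 = 9
s[3] = (9 - 4*9) / -3 = -27/-3 = 9
s[2] = (9 - 4*9) / -3 = -27/-3 = 9
s[1] = (9 - 4*9) / -3 = -27/-3 = 9
s[0] = (9 - 4*9) / -3 = -27/-3 = 9

9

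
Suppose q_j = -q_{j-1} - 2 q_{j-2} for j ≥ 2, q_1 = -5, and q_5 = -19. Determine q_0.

4

Let q_0 = x.
q_2 = 5 - 2x
q_3 = 5 + 2x
q_4 = -15 + 2x
q_5 = 5 - 6x
So 5 - 6x = -19, giving x = 4.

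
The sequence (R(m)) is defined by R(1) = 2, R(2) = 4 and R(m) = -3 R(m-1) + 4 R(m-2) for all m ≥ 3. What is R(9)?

R(3) = -3*4 + 4*2 = -4
R(4) = -3*(-4) + 4*4 = 28
R(5) = -3*28 + 4*(-4) = -100
R(6) = -3*(-100) + 4*28 = 412
R(7) = -3*412 + 4*(-100) = -1636
R(8) = -3*(-1636) + 4*412 = 6556
R(9) = -3*6556 + 4*(-1636) = -26212

-26212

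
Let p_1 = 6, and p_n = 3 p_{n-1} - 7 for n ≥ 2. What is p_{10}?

49211

p_2 = 3*6 - 7 = 11
p_3 = 3*11 - 7 = 26
p_4 = 3*26 - 7 = 71
p_5 = 3*71 - 7 = 206
p_6 = 3*206 - 7 = 611
p_7 = 3*611 - 7 = 1826
p_8 = 3*1826 - 7 = 5471
p_9 = 3*5471 - 7 = 16406
p_{10} = 3*16406 - 7 = 49211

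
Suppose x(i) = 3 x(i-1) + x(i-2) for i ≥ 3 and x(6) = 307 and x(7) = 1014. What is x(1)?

6

Rearranging, x(i-2) = x(i) - 3 x(i-1).
x(5) = 1014 - 3·307 = 93
x(4) = 307 - 3·93 = 28
x(3) = 93 - 3·28 = 9
x(2) = 28 - 3·9 = 1
x(1) = 9 - 3·1 = 6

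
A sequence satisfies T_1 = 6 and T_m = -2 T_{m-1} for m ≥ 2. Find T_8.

-768

T_2 = -2*6 = -12
T_3 = -2*(-12) = 24
T_4 = -2*24 = -48
T_5 = -2*(-48) = 96
T_6 = -2*96 = -192
T_7 = -2*(-192) = 384
T_8 = -2*384 = -768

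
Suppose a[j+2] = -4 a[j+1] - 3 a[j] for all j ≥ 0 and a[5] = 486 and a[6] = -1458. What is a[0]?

Rearranging, a[j-2] = (a[j] + 4 a[j-1]) / -3.
a[4] = (-1458 + 4(486)) / -3 = 486/-3 = -162
a[3] = (486 + 4(-162)) / -3 = -162/-3 = 54
a[2] = (-162 + 4(54)) / -3 = 54/-3 = -18
a[1] = (54 + 4(-18)) / -3 = -18/-3 = 6
a[0] = (-18 + 4(6)) / -3 = 6/-3 = -2

-2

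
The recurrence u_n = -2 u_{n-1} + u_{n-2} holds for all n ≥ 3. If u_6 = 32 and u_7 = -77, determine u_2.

Rearranging, u_{n-2} = u_n + 2 u_{n-1}.
u_5 = -77 + 2*32 = -13
u_4 = 32 + 2*(-13) = 6
u_3 = -13 + 2*6 = -1
u_2 = 6 + 2*(-1) = 4

4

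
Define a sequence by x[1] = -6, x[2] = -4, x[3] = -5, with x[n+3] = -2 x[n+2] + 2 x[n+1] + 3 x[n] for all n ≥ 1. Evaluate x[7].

x[4] = -2(-5) + 2(-4) + 3(-6) = -16
x[5] = -2(-16) + 2(-5) + 3(-4) = 10
x[6] = -2(10) + 2(-16) + 3(-5) = -67
x[7] = -2(-67) + 2(10) + 3(-16) = 106

106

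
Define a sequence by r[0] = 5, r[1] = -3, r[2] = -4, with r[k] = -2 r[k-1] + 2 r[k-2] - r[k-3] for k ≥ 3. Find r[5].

-4

r[3] = -2*(-4) + 2*(-3) - 5 = -3
r[4] = -2*(-3) + 2*(-4) - (-3) = 1
r[5] = -2*1 + 2*(-3) - (-4) = -4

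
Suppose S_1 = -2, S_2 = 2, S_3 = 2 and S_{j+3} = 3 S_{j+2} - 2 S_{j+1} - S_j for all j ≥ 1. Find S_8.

S_4 = 3*2 - 2*2 - (-2) = 4
S_5 = 3*4 - 2*2 - 2 = 6
S_6 = 3*6 - 2*4 - 2 = 8
S_7 = 3*8 - 2*6 - 4 = 8
S_8 = 3*8 - 2*8 - 6 = 2

2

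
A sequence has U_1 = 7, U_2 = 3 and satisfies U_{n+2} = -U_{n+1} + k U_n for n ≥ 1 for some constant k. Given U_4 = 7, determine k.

-1

U_3 = -3 + 7k
U_4 = 3 - 4k
So 3 - 4k = 7, giving k = -1.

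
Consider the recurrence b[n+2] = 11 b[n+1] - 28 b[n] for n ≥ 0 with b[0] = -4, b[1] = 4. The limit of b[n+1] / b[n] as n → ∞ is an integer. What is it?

7

The characteristic equation is r^2 - 11r + 28 = 0, which factors as (r - 7)(r - 4) = 0.
So the roots are 7 and 4. Since |7| > |4| and the coefficient of 7^n is non-zero, the ratio tends to 7.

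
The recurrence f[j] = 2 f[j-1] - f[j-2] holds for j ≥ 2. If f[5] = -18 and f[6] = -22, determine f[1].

-2

Rearranging, f[j-2] = -(f[j] - 2 f[j-1]).
f[4] = -(-22 - 2(-18)) = -14
f[3] = -(-18 - 2(-14)) = -10
f[2] = -(-14 - 2(-10)) = -6
f[1] = -(-10 - 2(-6)) = -2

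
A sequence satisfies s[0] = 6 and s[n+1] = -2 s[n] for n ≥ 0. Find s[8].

s[1] = -2*6 = -12
s[2] = -2*(-12) = 24
s[3] = -2*24 = -48
s[4] = -2*(-48) = 96
s[5] = -2*96 = -192
s[6] = -2*(-192) = 384
s[7] = -2*384 = -768
s[8] = -2*(-768) = 1536

1536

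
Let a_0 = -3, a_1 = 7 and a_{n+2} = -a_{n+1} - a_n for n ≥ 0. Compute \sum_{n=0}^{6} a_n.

a_2 = -7 - (-3) = -4
a_3 = -(-4) - 7 = -3
a_4 = -(-3) - (-4) = 7
a_5 = -7 - (-3) = -4
a_6 = -(-4) - 7 = -3
Sum = (-3) + 7 + (-4) + (-3) + 7 + (-4) + (-3) = -3

-3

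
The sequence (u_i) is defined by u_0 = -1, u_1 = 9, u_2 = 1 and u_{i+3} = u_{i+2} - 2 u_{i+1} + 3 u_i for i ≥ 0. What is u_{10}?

u_3 = 1 - 2(9) + 3(-1) = -20
u_4 = (-20) - 2(1) + 3(9) = 5
u_5 = 5 - 2(-20) + 3(1) = 48
u_6 = 48 - 2(5) + 3(-20) = -22
u_7 = (-22) - 2(48) + 3(5) = -103
u_8 = (-103) - 2(-22) + 3(48) = 85
u_9 = 85 - 2(-103) + 3(-22) = 225
u_{10} = 225 - 2(85) + 3(-103) = -254

-254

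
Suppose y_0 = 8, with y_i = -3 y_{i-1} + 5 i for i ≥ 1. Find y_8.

y_1 = -3(8) + 5 = -19
y_2 = -3(-19) + 10 = 67
y_3 = -3(67) + 15 = -186
y_4 = -3(-186) + 20 = 578
y_5 = -3(578) + 25 = -1709
y_6 = -3(-1709) + 30 = 5157
y_7 = -3(5157) + 35 = -15436
y_8 = -3(-15436) + 40 = 46348

46348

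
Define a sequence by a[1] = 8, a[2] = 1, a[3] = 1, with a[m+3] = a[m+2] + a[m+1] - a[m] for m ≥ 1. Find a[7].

-13

a[4] = 1 + 1 - 8 = -6
a[5] = (-6) + 1 - 1 = -6
a[6] = (-6) + (-6) - 1 = -13
a[7] = (-13) + (-6) - (-6) = -13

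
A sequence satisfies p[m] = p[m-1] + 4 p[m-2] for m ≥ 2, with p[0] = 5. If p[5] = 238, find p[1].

Let p[1] = w.
p[2] = 20 + w
p[3] = 20 + 5w
p[4] = 100 + 9w
p[5] = 180 + 29w
So 180 + 29w = 238, giving w = 2.

2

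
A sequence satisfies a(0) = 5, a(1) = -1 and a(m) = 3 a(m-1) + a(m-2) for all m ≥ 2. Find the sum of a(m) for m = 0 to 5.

a(2) = 3(-1) + 5 = 2
a(3) = 3(2) + (-1) = 5
a(4) = 3(5) + 2 = 17
a(5) = 3(17) + 5 = 56
Sum = 5 + (-1) + 2 + 5 + 17 + 56 = 84

84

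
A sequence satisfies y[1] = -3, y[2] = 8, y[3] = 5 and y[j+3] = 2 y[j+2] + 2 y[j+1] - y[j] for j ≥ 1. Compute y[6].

y[4] = 2*5 + 2*8 - (-3) = 29
y[5] = 2*29 + 2*5 - 8 = 60
y[6] = 2*60 + 2*29 - 5 = 173

173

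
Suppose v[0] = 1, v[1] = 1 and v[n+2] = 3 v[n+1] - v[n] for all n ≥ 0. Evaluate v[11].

v[2] = 3*1 - 1 = 2
v[3] = 3*2 - 1 = 5
v[4] = 3*5 - 2 = 13
v[5] = 3*13 - 5 = 34
v[6] = 3*34 - 13 = 89
v[7] = 3*89 - 34 = 233
v[8] = 3*233 - 89 = 610
v[9] = 3*610 - 233 = 1597
v[10] = 3*1597 - 610 = 4181
v[11] = 3*4181 - 1597 = 10946

10946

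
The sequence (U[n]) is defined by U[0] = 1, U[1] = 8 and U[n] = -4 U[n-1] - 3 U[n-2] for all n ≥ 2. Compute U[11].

797156

U[2] = -4(8) - 3(1) = -35
U[3] = -4(-35) - 3(8) = 116
U[4] = -4(116) - 3(-35) = -359
U[5] = -4(-359) - 3(116) = 1088
U[6] = -4(1088) - 3(-359) = -3275
U[7] = -4(-3275) - 3(1088) = 9836
U[8] = -4(9836) - 3(-3275) = -29519
U[9] = -4(-29519) - 3(9836) = 88568
U[10] = -4(88568) - 3(-29519) = -265715
U[11] = -4(-265715) - 3(88568) = 797156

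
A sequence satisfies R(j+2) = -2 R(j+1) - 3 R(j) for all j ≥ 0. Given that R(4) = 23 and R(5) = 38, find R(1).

Rearranging, R(j-2) = (R(j) + 2 R(j-1)) / -3.
R(3) = (38 + 2·23) / -3 = 84/-3 = -28
R(2) = (23 + 2·(-28)) / -3 = -33/-3 = 11
R(1) = (-28 + 2·11) / -3 = -6/-3 = 2

2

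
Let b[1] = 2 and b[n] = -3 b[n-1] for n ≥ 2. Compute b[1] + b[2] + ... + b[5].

122

b[2] = -3·2 = -6
b[3] = -3·(-6) = 18
b[4] = -3·18 = -54
b[5] = -3·(-54) = 162
Sum = 2 + (-6) + 18 + (-54) + 162 = 122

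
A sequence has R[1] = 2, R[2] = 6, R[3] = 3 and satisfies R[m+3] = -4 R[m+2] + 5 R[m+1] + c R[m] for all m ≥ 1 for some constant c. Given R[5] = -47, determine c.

-5

R[4] = 18 + 2c
R[5] = -57 - 2c
So -57 - 2c = -47, giving c = -5.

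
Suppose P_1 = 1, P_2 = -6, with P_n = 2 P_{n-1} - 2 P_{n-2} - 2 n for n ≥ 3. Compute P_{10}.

8

P_3 = 2·(-6) - 2·1 - 6 = -20
P_4 = 2·(-20) - 2·(-6) - 8 = -36
P_5 = 2·(-36) - 2·(-20) - 10 = -42
P_6 = 2·(-42) - 2·(-36) - 12 = -24
P_7 = 2·(-24) - 2·(-42) - 14 = 22
P_8 = 2·22 - 2·(-24) - 16 = 76
P_9 = 2·76 - 2·22 - 18 = 90
P_{10} = 2·90 - 2·76 - 20 = 8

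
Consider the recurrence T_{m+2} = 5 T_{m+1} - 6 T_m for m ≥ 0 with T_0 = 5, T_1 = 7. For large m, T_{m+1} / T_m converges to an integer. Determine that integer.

3

The characteristic equation is r^2 - 5r + 6 = 0, which factors as (r - 3)(r - 2) = 0.
So the roots are 3 and 2. Since |3| > |2| and the coefficient of 3^m is non-zero, the ratio tends to 3.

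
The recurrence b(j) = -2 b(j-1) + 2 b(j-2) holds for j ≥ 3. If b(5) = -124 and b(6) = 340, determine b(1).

Rearranging, b(j-2) = (b(j) + 2 b(j-1)) / 2.
b(4) = (340 + 2·(-124)) / 2 = 92/2 = 46
b(3) = (-124 + 2·46) / 2 = -32/2 = -16
b(2) = (46 + 2·(-16)) / 2 = 14/2 = 7
b(1) = (-16 + 2·7) / 2 = -2/2 = -1

-1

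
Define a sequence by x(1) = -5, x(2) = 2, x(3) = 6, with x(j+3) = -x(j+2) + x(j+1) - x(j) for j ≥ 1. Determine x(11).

130

x(4) = -6 + 2 - (-5) = 1
x(5) = -1 + 6 - 2 = 3
x(6) = -3 + 1 - 6 = -8
x(7) = -(-8) + 3 - 1 = 10
x(8) = -10 + (-8) - 3 = -21
x(9) = -(-21) + 10 - (-8) = 39
x(10) = -39 + (-21) - 10 = -70
x(11) = -(-70) + 39 - (-21) = 130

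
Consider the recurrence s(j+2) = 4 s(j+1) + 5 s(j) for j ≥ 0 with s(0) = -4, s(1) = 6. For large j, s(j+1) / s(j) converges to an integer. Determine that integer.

5

The characteristic equation is r^2 - 4r - 5 = 0, which factors as (r - 5)(r + 1) = 0.
So the roots are 5 and -1. Since |5| > |-1| and the coefficient of 5^j is non-zero, the ratio tends to 5.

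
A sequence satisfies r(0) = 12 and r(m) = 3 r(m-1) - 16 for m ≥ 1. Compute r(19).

The fixed point is -16/(1 - 3) = 8, so r(m) - 8 = 3(r(m-1) - 8).
Hence r(m) = 4·3^m + 8.
r(19) = 4·3^{19} + 8 = 4·1162261467 + 8 = 4649045876.

4649045876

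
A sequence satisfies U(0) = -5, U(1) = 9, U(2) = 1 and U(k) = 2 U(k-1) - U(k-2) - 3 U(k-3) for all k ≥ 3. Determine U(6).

-82

U(3) = 2*1 - 9 - 3*(-5) = 8
U(4) = 2*8 - 1 - 3*9 = -12
U(5) = 2*(-12) - 8 - 3*1 = -35
U(6) = 2*(-35) - (-12) - 3*8 = -82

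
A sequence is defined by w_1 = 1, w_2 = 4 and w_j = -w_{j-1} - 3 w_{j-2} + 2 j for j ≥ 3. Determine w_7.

w_3 = -4 - 3*1 + 6 = -1
w_4 = -(-1) - 3*4 + 8 = -3
w_5 = -(-3) - 3*(-1) + 10 = 16
w_6 = -16 - 3*(-3) + 12 = 5
w_7 = -5 - 3*16 + 14 = -39

-39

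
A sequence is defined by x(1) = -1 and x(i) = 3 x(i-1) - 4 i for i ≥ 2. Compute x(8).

-13103

x(2) = 3*(-1) - 8 = -11
x(3) = 3*(-11) - 12 = -45
x(4) = 3*(-45) - 16 = -151
x(5) = 3*(-151) - 20 = -473
x(6) = 3*(-473) - 24 = -1443
x(7) = 3*(-1443) - 28 = -4357
x(8) = 3*(-4357) - 32 = -13103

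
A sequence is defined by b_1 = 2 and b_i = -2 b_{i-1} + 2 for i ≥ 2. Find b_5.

22

b_2 = -2(2) + 2 = -2
b_3 = -2(-2) + 2 = 6
b_4 = -2(6) + 2 = -10
b_5 = -2(-10) + 2 = 22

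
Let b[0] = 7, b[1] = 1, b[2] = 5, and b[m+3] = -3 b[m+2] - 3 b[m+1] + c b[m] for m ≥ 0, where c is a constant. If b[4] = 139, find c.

-5

b[3] = -18 + 7c
b[4] = 39 - 20c
So 39 - 20c = 139, giving c = -5.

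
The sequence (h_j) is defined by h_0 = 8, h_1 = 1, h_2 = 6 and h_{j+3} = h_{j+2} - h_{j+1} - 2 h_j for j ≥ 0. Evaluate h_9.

-23

h_3 = 6 - 1 - 2*8 = -11
h_4 = (-11) - 6 - 2*1 = -19
h_5 = (-19) - (-11) - 2*6 = -20
h_6 = (-20) - (-19) - 2*(-11) = 21
h_7 = 21 - (-20) - 2*(-19) = 79
h_8 = 79 - 21 - 2*(-20) = 98
h_9 = 98 - 79 - 2*21 = -23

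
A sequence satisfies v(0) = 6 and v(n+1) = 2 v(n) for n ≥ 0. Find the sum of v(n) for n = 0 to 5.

v(1) = 2(6) = 12
v(2) = 2(12) = 24
v(3) = 2(24) = 48
v(4) = 2(48) = 96
v(5) = 2(96) = 192
Sum = 6 + 12 + 24 + 48 + 96 + 192 = 378

378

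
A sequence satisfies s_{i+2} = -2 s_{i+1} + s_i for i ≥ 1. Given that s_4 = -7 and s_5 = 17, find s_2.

Rearranging, s_{i-2} = s_i + 2 s_{i-1}.
s_3 = 17 + 2·(-7) = 3
s_2 = -7 + 2·3 = -1

-1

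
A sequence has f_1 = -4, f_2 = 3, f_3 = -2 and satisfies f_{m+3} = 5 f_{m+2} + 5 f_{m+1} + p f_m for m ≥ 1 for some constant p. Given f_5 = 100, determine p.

-5

f_4 = 5 - 4p
f_5 = 15 - 17p
So 15 - 17p = 100, giving p = -5.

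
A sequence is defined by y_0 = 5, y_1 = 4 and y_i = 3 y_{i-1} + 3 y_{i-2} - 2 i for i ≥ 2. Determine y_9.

y_2 = 3(4) + 3(5) - 4 = 23
y_3 = 3(23) + 3(4) - 6 = 75
y_4 = 3(75) + 3(23) - 8 = 286
y_5 = 3(286) + 3(75) - 10 = 1073
y_6 = 3(1073) + 3(286) - 12 = 4065
y_7 = 3(4065) + 3(1073) - 14 = 15400
y_8 = 3(15400) + 3(4065) - 16 = 58379
y_9 = 3(58379) + 3(15400) - 18 = 221319

221319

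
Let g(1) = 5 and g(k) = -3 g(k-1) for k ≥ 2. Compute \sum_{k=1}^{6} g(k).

-910

g(2) = -3*5 = -15
g(3) = -3*(-15) = 45
g(4) = -3*45 = -135
g(5) = -3*(-135) = 405
g(6) = -3*405 = -1215
Sum = 5 + (-15) + 45 + (-135) + 405 + (-1215) = -910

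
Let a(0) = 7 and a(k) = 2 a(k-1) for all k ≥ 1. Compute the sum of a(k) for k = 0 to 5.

441

a(1) = 2·7 = 14
a(2) = 2·14 = 28
a(3) = 2·28 = 56
a(4) = 2·56 = 112
a(5) = 2·112 = 224
Sum = 7 + 14 + 28 + 56 + 112 + 224 = 441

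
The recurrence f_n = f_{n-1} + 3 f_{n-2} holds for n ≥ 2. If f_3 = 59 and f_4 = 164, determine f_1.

Rearranging, f_{n-2} = (f_n - f_{n-1}) / 3.
f_2 = (164 - 59) / 3 = 105/3 = 35
f_1 = (59 - 35) / 3 = 24/3 = 8

8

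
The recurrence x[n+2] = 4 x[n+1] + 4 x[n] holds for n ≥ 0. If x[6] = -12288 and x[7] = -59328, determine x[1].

Rearranging, x[n-2] = (x[n] - 4 x[n-1]) / 4.
x[5] = (-59328 - 4(-12288)) / 4 = -10176/4 = -2544
x[4] = (-12288 - 4(-2544)) / 4 = -2112/4 = -528
x[3] = (-2544 - 4(-528)) / 4 = -432/4 = -108
x[2] = (-528 - 4(-108)) / 4 = -96/4 = -24
x[1] = (-108 - 4(-24)) / 4 = -12/4 = -3

-3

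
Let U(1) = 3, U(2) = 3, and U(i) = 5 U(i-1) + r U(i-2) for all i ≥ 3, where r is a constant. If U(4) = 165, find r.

U(3) = 15 + 3r
U(4) = 75 + 18r
So 75 + 18r = 165, giving r = 5.

5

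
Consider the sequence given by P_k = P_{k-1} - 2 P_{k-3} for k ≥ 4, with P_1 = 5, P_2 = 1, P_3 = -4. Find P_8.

52

P_4 = (-4) - 2(5) = -14
P_5 = (-14) - 2(1) = -16
P_6 = (-16) - 2(-4) = -8
P_7 = (-8) - 2(-14) = 20
P_8 = 20 - 2(-16) = 52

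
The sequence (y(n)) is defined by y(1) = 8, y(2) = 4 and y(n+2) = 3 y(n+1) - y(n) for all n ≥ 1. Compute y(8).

356

y(3) = 3·4 - 8 = 4
y(4) = 3·4 - 4 = 8
y(5) = 3·8 - 4 = 20
y(6) = 3·20 - 8 = 52
y(7) = 3·52 - 20 = 136
y(8) = 3·136 - 52 = 356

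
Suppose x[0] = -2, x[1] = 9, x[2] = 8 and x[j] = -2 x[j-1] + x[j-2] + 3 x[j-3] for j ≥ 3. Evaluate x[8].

x[3] = -2·8 + 9 + 3·(-2) = -13
x[4] = -2·(-13) + 8 + 3·9 = 61
x[5] = -2·61 + (-13) + 3·8 = -111
x[6] = -2·(-111) + 61 + 3·(-13) = 244
x[7] = -2·244 + (-111) + 3·61 = -416
x[8] = -2·(-416) + 244 + 3·(-111) = 743

743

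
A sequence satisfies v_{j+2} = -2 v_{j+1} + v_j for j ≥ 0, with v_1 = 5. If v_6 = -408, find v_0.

-2

Let v_0 = z.
v_2 = -10 + z
v_3 = 25 - 2z
v_4 = -60 + 5z
v_5 = 145 - 12z
v_6 = -350 + 29z
So -350 + 29z = -408, giving z = -2.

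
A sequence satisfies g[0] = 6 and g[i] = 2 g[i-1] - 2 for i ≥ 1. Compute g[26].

268435458

The fixed point is -2/(1 - 2) = 2, so g[i] - 2 = 2(g[i-1] - 2).
Hence g[i] = 4·2^i + 2.
g[26] = 4·2^{26} + 2 = 4·67108864 + 2 = 268435458.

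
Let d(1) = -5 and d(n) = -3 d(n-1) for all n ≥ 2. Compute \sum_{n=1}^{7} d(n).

-2735

d(2) = -3·(-5) = 15
d(3) = -3·15 = -45
d(4) = -3·(-45) = 135
d(5) = -3·135 = -405
d(6) = -3·(-405) = 1215
d(7) = -3·1215 = -3645
Sum = (-5) + 15 + (-45) + 135 + (-405) + 1215 + (-3645) = -2735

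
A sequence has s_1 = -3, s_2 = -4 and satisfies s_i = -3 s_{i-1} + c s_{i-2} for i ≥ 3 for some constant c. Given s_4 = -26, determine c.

s_3 = 12 - 3c
s_4 = -36 + 5c
So -36 + 5c = -26, giving c = 2.

2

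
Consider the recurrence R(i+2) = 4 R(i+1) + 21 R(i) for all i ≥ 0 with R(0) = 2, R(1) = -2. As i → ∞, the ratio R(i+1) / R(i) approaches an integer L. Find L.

The characteristic equation is r^2 - 4r - 21 = 0, which factors as (r - 7)(r + 3) = 0.
So the roots are 7 and -3. Since |7| > |-3| and the coefficient of 7^i is non-zero, the ratio tends to 7.

7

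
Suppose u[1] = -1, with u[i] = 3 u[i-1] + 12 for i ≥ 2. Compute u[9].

32799

u[2] = 3*(-1) + 12 = 9
u[3] = 3*9 + 12 = 39
u[4] = 3*39 + 12 = 129
u[5] = 3*129 + 12 = 399
u[6] = 3*399 + 12 = 1209
u[7] = 3*1209 + 12 = 3639
u[8] = 3*3639 + 12 = 10929
u[9] = 3*10929 + 12 = 32799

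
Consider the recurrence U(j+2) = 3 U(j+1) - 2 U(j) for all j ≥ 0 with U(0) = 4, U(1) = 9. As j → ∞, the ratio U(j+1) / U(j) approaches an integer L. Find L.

2

The characteristic equation is r^2 - 3r + 2 = 0, which factors as (r - 2)(r - 1) = 0.
So the roots are 2 and 1. Since |2| > |1| and the coefficient of 2^j is non-zero, the ratio tends to 2.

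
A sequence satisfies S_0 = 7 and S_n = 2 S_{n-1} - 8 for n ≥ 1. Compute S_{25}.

-33554424

The fixed point is -8/(1 - 2) = 8, so S_n - 8 = 2(S_{n-1} - 8).
Hence S_n = -1·2^n + 8.
S_{25} = -1·2^{25} + 8 = -1·33554432 + 8 = -33554424.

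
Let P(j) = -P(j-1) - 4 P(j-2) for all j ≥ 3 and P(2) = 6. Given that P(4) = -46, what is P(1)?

-7

Let P(1) = x.
P(3) = -6 - 4x
P(4) = -18 + 4x
So -18 + 4x = -46, giving x = -7.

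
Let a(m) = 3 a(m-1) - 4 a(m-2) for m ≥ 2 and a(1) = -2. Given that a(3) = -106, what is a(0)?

8

Let a(0) = v.
a(2) = -6 - 4v
a(3) = -10 - 12v
So -10 - 12v = -106, giving v = 8.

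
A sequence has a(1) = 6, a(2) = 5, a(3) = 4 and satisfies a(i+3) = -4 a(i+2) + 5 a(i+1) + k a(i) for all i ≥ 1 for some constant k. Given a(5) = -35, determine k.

a(4) = 9 + 6k
a(5) = -16 - 19k
So -16 - 19k = -35, giving k = 1.

1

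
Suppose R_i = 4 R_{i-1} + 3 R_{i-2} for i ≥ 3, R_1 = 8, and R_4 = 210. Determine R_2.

6

Let R_2 = z.
R_3 = 24 + 4z
R_4 = 96 + 19z
So 96 + 19z = 210, giving z = 6.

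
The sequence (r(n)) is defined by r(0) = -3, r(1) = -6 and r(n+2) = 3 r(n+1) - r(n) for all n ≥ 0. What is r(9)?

r(2) = 3(-6) - (-3) = -15
r(3) = 3(-15) - (-6) = -39
r(4) = 3(-39) - (-15) = -102
r(5) = 3(-102) - (-39) = -267
r(6) = 3(-267) - (-102) = -699
r(7) = 3(-699) - (-267) = -1830
r(8) = 3(-1830) - (-699) = -4791
r(9) = 3(-4791) - (-1830) = -12543

-12543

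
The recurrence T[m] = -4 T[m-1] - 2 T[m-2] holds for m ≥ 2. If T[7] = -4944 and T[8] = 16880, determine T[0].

Rearranging, T[m-2] = (T[m] + 4 T[m-1]) / -2.
T[6] = (16880 + 4(-4944)) / -2 = -2896/-2 = 1448
T[5] = (-4944 + 4(1448)) / -2 = 848/-2 = -424
T[4] = (1448 + 4(-424)) / -2 = -248/-2 = 124
T[3] = (-424 + 4(124)) / -2 = 72/-2 = -36
T[2] = (124 + 4(-36)) / -2 = -20/-2 = 10
T[1] = (-36 + 4(10)) / -2 = 4/-2 = -2
T[0] = (10 + 4(-2)) / -2 = 2/-2 = -1

-1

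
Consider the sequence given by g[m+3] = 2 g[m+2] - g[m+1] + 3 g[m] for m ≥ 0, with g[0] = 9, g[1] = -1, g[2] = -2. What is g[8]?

805

g[3] = 2(-2) - (-1) + 3(9) = 24
g[4] = 2(24) - (-2) + 3(-1) = 47
g[5] = 2(47) - 24 + 3(-2) = 64
g[6] = 2(64) - 47 + 3(24) = 153
g[7] = 2(153) - 64 + 3(47) = 383
g[8] = 2(383) - 153 + 3(64) = 805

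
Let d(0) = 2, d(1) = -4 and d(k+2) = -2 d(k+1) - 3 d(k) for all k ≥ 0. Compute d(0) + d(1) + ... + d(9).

d(2) = -2*(-4) - 3*2 = 2
d(3) = -2*2 - 3*(-4) = 8
d(4) = -2*8 - 3*2 = -22
d(5) = -2*(-22) - 3*8 = 20
d(6) = -2*20 - 3*(-22) = 26
d(7) = -2*26 - 3*20 = -112
d(8) = -2*(-112) - 3*26 = 146
d(9) = -2*146 - 3*(-112) = 44
Sum = 2 + (-4) + 2 + 8 + (-22) + 20 + 26 + (-112) + 146 + 44 = 110

110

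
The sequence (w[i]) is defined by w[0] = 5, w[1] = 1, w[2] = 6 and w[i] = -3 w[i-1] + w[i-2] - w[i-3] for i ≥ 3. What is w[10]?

106858

w[3] = -3(6) + 1 - 5 = -22
w[4] = -3(-22) + 6 - 1 = 71
w[5] = -3(71) + (-22) - 6 = -241
w[6] = -3(-241) + 71 - (-22) = 816
w[7] = -3(816) + (-241) - 71 = -2760
w[8] = -3(-2760) + 816 - (-241) = 9337
w[9] = -3(9337) + (-2760) - 816 = -31587
w[10] = -3(-31587) + 9337 - (-2760) = 106858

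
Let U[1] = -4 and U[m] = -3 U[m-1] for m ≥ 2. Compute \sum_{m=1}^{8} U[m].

6560

U[2] = -3(-4) = 12
U[3] = -3(12) = -36
U[4] = -3(-36) = 108
U[5] = -3(108) = -324
U[6] = -3(-324) = 972
U[7] = -3(972) = -2916
U[8] = -3(-2916) = 8748
Sum = (-4) + 12 + (-36) + 108 + (-324) + 972 + (-2916) + 8748 = 6560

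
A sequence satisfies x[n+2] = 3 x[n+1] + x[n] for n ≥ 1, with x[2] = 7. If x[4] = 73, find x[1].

1

Let x[1] = v.
x[3] = 21 + v
x[4] = 70 + 3v
So 70 + 3v = 73, giving v = 1.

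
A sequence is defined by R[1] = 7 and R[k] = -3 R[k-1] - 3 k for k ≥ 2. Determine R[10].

-163623

R[2] = -3(7) - 6 = -27
R[3] = -3(-27) - 9 = 72
R[4] = -3(72) - 12 = -228
R[5] = -3(-228) - 15 = 669
R[6] = -3(669) - 18 = -2025
R[7] = -3(-2025) - 21 = 6054
R[8] = -3(6054) - 24 = -18186
R[9] = -3(-18186) - 27 = 54531
R[10] = -3(54531) - 30 = -163623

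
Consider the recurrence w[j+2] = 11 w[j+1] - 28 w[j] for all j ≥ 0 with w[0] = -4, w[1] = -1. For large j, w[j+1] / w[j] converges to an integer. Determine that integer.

The characteristic equation is r^2 - 11r + 28 = 0, which factors as (r - 7)(r - 4) = 0.
So the roots are 7 and 4. Since |7| > |4| and the coefficient of 7^j is non-zero, the ratio tends to 7.

7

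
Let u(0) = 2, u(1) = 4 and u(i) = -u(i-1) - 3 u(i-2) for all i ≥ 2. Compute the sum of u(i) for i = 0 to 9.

-366

u(2) = -4 - 3(2) = -10
u(3) = -(-10) - 3(4) = -2
u(4) = -(-2) - 3(-10) = 32
u(5) = -32 - 3(-2) = -26
u(6) = -(-26) - 3(32) = -70
u(7) = -(-70) - 3(-26) = 148
u(8) = -148 - 3(-70) = 62
u(9) = -62 - 3(148) = -506
Sum = 2 + 4 + (-10) + (-2) + 32 + (-26) + (-70) + 148 + 62 + (-506) = -366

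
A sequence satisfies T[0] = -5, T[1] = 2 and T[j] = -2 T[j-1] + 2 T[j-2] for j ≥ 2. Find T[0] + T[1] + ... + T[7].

1347

T[2] = -2(2) + 2(-5) = -14
T[3] = -2(-14) + 2(2) = 32
T[4] = -2(32) + 2(-14) = -92
T[5] = -2(-92) + 2(32) = 248
T[6] = -2(248) + 2(-92) = -680
T[7] = -2(-680) + 2(248) = 1856
Sum = (-5) + 2 + (-14) + 32 + (-92) + 248 + (-680) + 1856 = 1347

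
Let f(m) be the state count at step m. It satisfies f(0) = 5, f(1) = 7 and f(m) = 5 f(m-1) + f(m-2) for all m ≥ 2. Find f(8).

f(2) = 5(7) + 5 = 40
f(3) = 5(40) + 7 = 207
f(4) = 5(207) + 40 = 1075
f(5) = 5(1075) + 207 = 5582
f(6) = 5(5582) + 1075 = 28985
f(7) = 5(28985) + 5582 = 150507
f(8) = 5(150507) + 28985 = 781520

781520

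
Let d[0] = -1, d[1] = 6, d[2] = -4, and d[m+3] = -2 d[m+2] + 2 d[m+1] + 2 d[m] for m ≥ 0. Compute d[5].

d[3] = -2(-4) + 2(6) + 2(-1) = 18
d[4] = -2(18) + 2(-4) + 2(6) = -32
d[5] = -2(-32) + 2(18) + 2(-4) = 92

92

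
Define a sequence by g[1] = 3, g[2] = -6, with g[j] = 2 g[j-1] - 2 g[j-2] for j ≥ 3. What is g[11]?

g[3] = 2*(-6) - 2*3 = -18
g[4] = 2*(-18) - 2*(-6) = -24
g[5] = 2*(-24) - 2*(-18) = -12
g[6] = 2*(-12) - 2*(-24) = 24
g[7] = 2*24 - 2*(-12) = 72
g[8] = 2*72 - 2*24 = 96
g[9] = 2*96 - 2*72 = 48
g[10] = 2*48 - 2*96 = -96
g[11] = 2*(-96) - 2*48 = -288

-288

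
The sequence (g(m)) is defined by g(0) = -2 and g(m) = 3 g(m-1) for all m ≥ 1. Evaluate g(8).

g(1) = 3*(-2) = -6
g(2) = 3*(-6) = -18
g(3) = 3*(-18) = -54
g(4) = 3*(-54) = -162
g(5) = 3*(-162) = -486
g(6) = 3*(-486) = -1458
g(7) = 3*(-1458) = -4374
g(8) = 3*(-4374) = -13122

-13122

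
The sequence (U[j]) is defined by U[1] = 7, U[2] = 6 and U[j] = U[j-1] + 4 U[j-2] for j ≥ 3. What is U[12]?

U[3] = 6 + 4(7) = 34
U[4] = 34 + 4(6) = 58
U[5] = 58 + 4(34) = 194
U[6] = 194 + 4(58) = 426
U[7] = 426 + 4(194) = 1202
U[8] = 1202 + 4(426) = 2906
U[9] = 2906 + 4(1202) = 7714
U[10] = 7714 + 4(2906) = 19338
U[11] = 19338 + 4(7714) = 50194
U[12] = 50194 + 4(19338) = 127546

127546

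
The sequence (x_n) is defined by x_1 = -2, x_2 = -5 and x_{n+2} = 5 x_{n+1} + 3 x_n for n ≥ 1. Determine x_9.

-889087

x_3 = 5(-5) + 3(-2) = -31
x_4 = 5(-31) + 3(-5) = -170
x_5 = 5(-170) + 3(-31) = -943
x_6 = 5(-943) + 3(-170) = -5225
x_7 = 5(-5225) + 3(-943) = -28954
x_8 = 5(-28954) + 3(-5225) = -160445
x_9 = 5(-160445) + 3(-28954) = -889087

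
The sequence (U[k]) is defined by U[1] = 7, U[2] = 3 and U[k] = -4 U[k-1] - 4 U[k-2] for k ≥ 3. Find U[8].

6720

U[3] = -4*3 - 4*7 = -40
U[4] = -4*(-40) - 4*3 = 148
U[5] = -4*148 - 4*(-40) = -432
U[6] = -4*(-432) - 4*148 = 1136
U[7] = -4*1136 - 4*(-432) = -2816
U[8] = -4*(-2816) - 4*1136 = 6720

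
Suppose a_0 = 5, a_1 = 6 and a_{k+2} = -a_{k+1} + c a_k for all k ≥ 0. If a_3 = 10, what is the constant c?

4

a_2 = -6 + 5c
a_3 = 6 + c
So 6 + c = 10, giving c = 4.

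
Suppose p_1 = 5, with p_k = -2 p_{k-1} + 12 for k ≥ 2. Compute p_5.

20

p_2 = -2·5 + 12 = 2
p_3 = -2·2 + 12 = 8
p_4 = -2·8 + 12 = -4
p_5 = -2·(-4) + 12 = 20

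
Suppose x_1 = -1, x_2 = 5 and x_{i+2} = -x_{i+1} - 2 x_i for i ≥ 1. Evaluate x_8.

25

x_3 = -5 - 2·(-1) = -3
x_4 = -(-3) - 2·5 = -7
x_5 = -(-7) - 2·(-3) = 13
x_6 = -13 - 2·(-7) = 1
x_7 = -1 - 2·13 = -27
x_8 = -(-27) - 2·1 = 25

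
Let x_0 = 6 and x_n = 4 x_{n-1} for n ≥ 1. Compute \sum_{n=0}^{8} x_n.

524286

x_1 = 4·6 = 24
x_2 = 4·24 = 96
x_3 = 4·96 = 384
x_4 = 4·384 = 1536
x_5 = 4·1536 = 6144
x_6 = 4·6144 = 24576
x_7 = 4·24576 = 98304
x_8 = 4·98304 = 393216
Sum = 6 + 24 + 96 + 384 + 1536 + 6144 + 24576 + 98304 + 393216 = 524286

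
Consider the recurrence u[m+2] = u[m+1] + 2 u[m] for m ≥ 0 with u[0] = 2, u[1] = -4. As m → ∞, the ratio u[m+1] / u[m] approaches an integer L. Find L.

2

The characteristic equation is r^2 - r - 2 = 0, which factors as (r - 2)(r + 1) = 0.
So the roots are 2 and -1. Since |2| > |-1| and the coefficient of 2^m is non-zero, the ratio tends to 2.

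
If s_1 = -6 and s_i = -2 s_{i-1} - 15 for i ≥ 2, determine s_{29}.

The fixed point is -15/(1 + 2) = -5, so s_i + 5 = -2(s_{i-1} + 5).
Hence s_i = -1·(-2)^{i-1} - 5.
s_{29} = -1·(-2)^{28} - 5 = -1·268435456 - 5 = -268435461.

-268435461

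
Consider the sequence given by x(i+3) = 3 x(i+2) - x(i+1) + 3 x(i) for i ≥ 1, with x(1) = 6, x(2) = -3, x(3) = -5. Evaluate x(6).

21

x(4) = 3(-5) - (-3) + 3(6) = 6
x(5) = 3(6) - (-5) + 3(-3) = 14
x(6) = 3(14) - 6 + 3(-5) = 21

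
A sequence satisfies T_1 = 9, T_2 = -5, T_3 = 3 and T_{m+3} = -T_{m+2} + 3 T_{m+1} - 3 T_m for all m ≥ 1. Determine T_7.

T_4 = -3 + 3(-5) - 3(9) = -45
T_5 = -(-45) + 3(3) - 3(-5) = 69
T_6 = -69 + 3(-45) - 3(3) = -213
T_7 = -(-213) + 3(69) - 3(-45) = 555

555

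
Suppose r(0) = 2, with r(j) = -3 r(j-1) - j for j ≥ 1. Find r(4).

r(1) = -3·2 - 1 = -7
r(2) = -3·(-7) - 2 = 19
r(3) = -3·19 - 3 = -60
r(4) = -3·(-60) - 4 = 176

176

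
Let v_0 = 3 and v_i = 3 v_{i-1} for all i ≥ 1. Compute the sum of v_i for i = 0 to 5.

v_1 = 3·3 = 9
v_2 = 3·9 = 27
v_3 = 3·27 = 81
v_4 = 3·81 = 243
v_5 = 3·243 = 729
Sum = 3 + 9 + 27 + 81 + 243 + 729 = 1092

1092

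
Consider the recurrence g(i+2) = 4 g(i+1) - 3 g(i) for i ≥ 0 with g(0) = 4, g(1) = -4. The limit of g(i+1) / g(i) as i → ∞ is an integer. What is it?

3

The characteristic equation is r^2 - 4r + 3 = 0, which factors as (r - 3)(r - 1) = 0.
So the roots are 3 and 1. Since |3| > |1| and the coefficient of 3^i is non-zero, the ratio tends to 3.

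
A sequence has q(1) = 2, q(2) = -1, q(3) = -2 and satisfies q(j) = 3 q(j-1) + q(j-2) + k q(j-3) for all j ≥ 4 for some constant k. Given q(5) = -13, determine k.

2

q(4) = -7 + 2k
q(5) = -23 + 5k
So -23 + 5k = -13, giving k = 2.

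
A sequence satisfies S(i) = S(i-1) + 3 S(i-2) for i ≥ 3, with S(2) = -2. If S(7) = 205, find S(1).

Let S(1) = y.
S(3) = -2 + 3y
S(4) = -8 + 3y
S(5) = -14 + 12y
S(6) = -38 + 21y
S(7) = -80 + 57y
So -80 + 57y = 205, giving y = 5.

5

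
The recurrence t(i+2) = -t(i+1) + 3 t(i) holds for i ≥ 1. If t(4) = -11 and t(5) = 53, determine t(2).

1

Rearranging, t(i-2) = (t(i) + t(i-1)) / 3.
t(3) = (53 + (-11)) / 3 = 42/3 = 14
t(2) = (-11 + 14) / 3 = 3/3 = 1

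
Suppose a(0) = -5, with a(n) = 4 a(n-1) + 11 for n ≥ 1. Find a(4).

-345

a(1) = 4*(-5) + 11 = -9
a(2) = 4*(-9) + 11 = -25
a(3) = 4*(-25) + 11 = -89
a(4) = 4*(-89) + 11 = -345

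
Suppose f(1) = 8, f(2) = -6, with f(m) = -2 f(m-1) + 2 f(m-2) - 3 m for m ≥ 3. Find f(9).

f(3) = -2·(-6) + 2·8 - 9 = 19
f(4) = -2·19 + 2·(-6) - 12 = -62
f(5) = -2·(-62) + 2·19 - 15 = 147
f(6) = -2·147 + 2·(-62) - 18 = -436
f(7) = -2·(-436) + 2·147 - 21 = 1145
f(8) = -2·1145 + 2·(-436) - 24 = -3186
f(9) = -2·(-3186) + 2·1145 - 27 = 8635

8635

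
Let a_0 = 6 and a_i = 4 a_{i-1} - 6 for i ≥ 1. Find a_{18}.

The fixed point is -6/(1 - 4) = 2, so a_i - 2 = 4(a_{i-1} - 2).
Hence a_i = 4·4^i + 2.
a_{18} = 4·4^{18} + 2 = 4·68719476736 + 2 = 274877906946.

274877906946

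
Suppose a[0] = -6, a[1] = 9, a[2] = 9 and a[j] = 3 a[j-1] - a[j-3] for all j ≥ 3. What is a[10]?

51561

a[3] = 3·9 - (-6) = 33
a[4] = 3·33 - 9 = 90
a[5] = 3·90 - 9 = 261
a[6] = 3·261 - 33 = 750
a[7] = 3·750 - 90 = 2160
a[8] = 3·2160 - 261 = 6219
a[9] = 3·6219 - 750 = 17907
a[10] = 3·17907 - 2160 = 51561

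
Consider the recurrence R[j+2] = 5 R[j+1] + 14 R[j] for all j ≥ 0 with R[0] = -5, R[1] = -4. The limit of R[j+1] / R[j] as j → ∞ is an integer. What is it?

The characteristic equation is r^2 - 5r - 14 = 0, which factors as (r - 7)(r + 2) = 0.
So the roots are 7 and -2. Since |7| > |-2| and the coefficient of 7^j is non-zero, the ratio tends to 7.

7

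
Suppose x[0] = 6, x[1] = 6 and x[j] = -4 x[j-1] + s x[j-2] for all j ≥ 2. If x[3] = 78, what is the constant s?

x[2] = -24 + 6s
x[3] = 96 - 18s
So 96 - 18s = 78, giving s = 1.

1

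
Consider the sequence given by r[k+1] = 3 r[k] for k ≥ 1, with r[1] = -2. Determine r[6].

r[2] = 3*(-2) = -6
r[3] = 3*(-6) = -18
r[4] = 3*(-18) = -54
r[5] = 3*(-54) = -162
r[6] = 3*(-162) = -486

-486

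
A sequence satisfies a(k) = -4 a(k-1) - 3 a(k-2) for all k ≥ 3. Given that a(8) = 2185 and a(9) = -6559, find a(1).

Rearranging, a(k-2) = (a(k) + 4 a(k-1)) / -3.
a(7) = (-6559 + 4·2185) / -3 = 2181/-3 = -727
a(6) = (2185 + 4·(-727)) / -3 = -723/-3 = 241
a(5) = (-727 + 4·241) / -3 = 237/-3 = -79
a(4) = (241 + 4·(-79)) / -3 = -75/-3 = 25
a(3) = (-79 + 4·25) / -3 = 21/-3 = -7
a(2) = (25 + 4·(-7)) / -3 = -3/-3 = 1
a(1) = (-7 + 4·1) / -3 = -3/-3 = 1

1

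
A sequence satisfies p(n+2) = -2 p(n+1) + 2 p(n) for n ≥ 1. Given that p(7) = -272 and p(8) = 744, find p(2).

3

Rearranging, p(n-2) = (p(n) + 2 p(n-1)) / 2.
p(6) = (744 + 2(-272)) / 2 = 200/2 = 100
p(5) = (-272 + 2(100)) / 2 = -72/2 = -36
p(4) = (100 + 2(-36)) / 2 = 28/2 = 14
p(3) = (-36 + 2(14)) / 2 = -8/2 = -4
p(2) = (14 + 2(-4)) / 2 = 6/2 = 3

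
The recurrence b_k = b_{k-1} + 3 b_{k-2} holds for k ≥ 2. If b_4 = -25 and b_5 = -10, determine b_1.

Rearranging, b_{k-2} = (b_k - b_{k-1}) / 3.
b_3 = (-10 - (-25)) / 3 = 15/3 = 5
b_2 = (-25 - 5) / 3 = -30/3 = -10
b_1 = (5 - (-10)) / 3 = 15/3 = 5

5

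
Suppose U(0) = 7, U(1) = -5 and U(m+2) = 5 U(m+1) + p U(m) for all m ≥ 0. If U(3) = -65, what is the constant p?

U(2) = -25 + 7p
U(3) = -125 + 30p
So -125 + 30p = -65, giving p = 2.

2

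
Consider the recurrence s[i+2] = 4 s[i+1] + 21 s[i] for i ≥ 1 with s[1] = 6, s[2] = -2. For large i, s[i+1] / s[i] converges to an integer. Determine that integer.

The characteristic equation is r^2 - 4r - 21 = 0, which factors as (r - 7)(r + 3) = 0.
So the roots are 7 and -3. Since |7| > |-3| and the coefficient of 7^i is non-zero, the ratio tends to 7.

7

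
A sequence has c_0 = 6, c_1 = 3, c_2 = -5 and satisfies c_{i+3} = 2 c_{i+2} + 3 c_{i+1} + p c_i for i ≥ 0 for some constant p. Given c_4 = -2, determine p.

1

c_3 = -1 + 6p
c_4 = -17 + 15p
So -17 + 15p = -2, giving p = 1.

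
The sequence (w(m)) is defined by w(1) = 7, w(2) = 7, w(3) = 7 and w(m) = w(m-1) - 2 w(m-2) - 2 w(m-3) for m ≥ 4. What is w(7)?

119

w(4) = 7 - 2*7 - 2*7 = -21
w(5) = (-21) - 2*7 - 2*7 = -49
w(6) = (-49) - 2*(-21) - 2*7 = -21
w(7) = (-21) - 2*(-49) - 2*(-21) = 119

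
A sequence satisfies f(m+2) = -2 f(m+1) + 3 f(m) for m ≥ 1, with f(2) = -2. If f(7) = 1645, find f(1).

Let f(1) = x.
f(3) = 4 + 3x
f(4) = -14 - 6x
f(5) = 40 + 21x
f(6) = -122 - 60x
f(7) = 364 + 183x
So 364 + 183x = 1645, giving x = 7.

7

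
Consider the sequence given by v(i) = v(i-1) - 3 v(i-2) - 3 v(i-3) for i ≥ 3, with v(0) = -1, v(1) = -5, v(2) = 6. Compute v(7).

-60

v(3) = 6 - 3(-5) - 3(-1) = 24
v(4) = 24 - 3(6) - 3(-5) = 21
v(5) = 21 - 3(24) - 3(6) = -69
v(6) = (-69) - 3(21) - 3(24) = -204
v(7) = (-204) - 3(-69) - 3(21) = -60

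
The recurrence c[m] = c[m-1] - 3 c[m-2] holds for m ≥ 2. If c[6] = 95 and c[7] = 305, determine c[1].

Rearranging, c[m-2] = (c[m] - c[m-1]) / -3.
c[5] = (305 - 95) / -3 = 210/-3 = -70
c[4] = (95 - (-70)) / -3 = 165/-3 = -55
c[3] = (-70 - (-55)) / -3 = -15/-3 = 5
c[2] = (-55 - 5) / -3 = -60/-3 = 20
c[1] = (5 - 20) / -3 = -15/-3 = 5

5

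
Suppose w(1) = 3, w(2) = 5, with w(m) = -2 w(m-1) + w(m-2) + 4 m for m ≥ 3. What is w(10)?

597

w(3) = -2*5 + 3 + 12 = 5
w(4) = -2*5 + 5 + 16 = 11
w(5) = -2*11 + 5 + 20 = 3
w(6) = -2*3 + 11 + 24 = 29
w(7) = -2*29 + 3 + 28 = -27
w(8) = -2*(-27) + 29 + 32 = 115
w(9) = -2*115 + (-27) + 36 = -221
w(10) = -2*(-221) + 115 + 40 = 597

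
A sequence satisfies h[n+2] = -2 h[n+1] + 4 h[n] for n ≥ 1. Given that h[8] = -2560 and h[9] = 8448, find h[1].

9

Rearranging, h[n-2] = (h[n] + 2 h[n-1]) / 4.
h[7] = (8448 + 2*(-2560)) / 4 = 3328/4 = 832
h[6] = (-2560 + 2*832) / 4 = -896/4 = -224
h[5] = (832 + 2*(-224)) / 4 = 384/4 = 96
h[4] = (-224 + 2*96) / 4 = -32/4 = -8
h[3] = (96 + 2*(-8)) / 4 = 80/4 = 20
h[2] = (-8 + 2*20) / 4 = 32/4 = 8
h[1] = (20 + 2*8) / 4 = 36/4 = 9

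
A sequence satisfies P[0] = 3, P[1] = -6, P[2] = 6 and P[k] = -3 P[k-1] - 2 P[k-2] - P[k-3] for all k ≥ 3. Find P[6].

120

P[3] = -3(6) - 2(-6) - 3 = -9
P[4] = -3(-9) - 2(6) - (-6) = 21
P[5] = -3(21) - 2(-9) - 6 = -51
P[6] = -3(-51) - 2(21) - (-9) = 120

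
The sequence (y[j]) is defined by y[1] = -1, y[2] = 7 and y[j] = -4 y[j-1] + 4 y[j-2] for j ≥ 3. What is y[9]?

y[3] = -4*7 + 4*(-1) = -32
y[4] = -4*(-32) + 4*7 = 156
y[5] = -4*156 + 4*(-32) = -752
y[6] = -4*(-752) + 4*156 = 3632
y[7] = -4*3632 + 4*(-752) = -17536
y[8] = -4*(-17536) + 4*3632 = 84672
y[9] = -4*84672 + 4*(-17536) = -408832

-408832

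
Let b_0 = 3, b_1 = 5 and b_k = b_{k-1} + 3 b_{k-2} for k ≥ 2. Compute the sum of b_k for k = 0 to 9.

b_2 = 5 + 3·3 = 14
b_3 = 14 + 3·5 = 29
b_4 = 29 + 3·14 = 71
b_5 = 71 + 3·29 = 158
b_6 = 158 + 3·71 = 371
b_7 = 371 + 3·158 = 845
b_8 = 845 + 3·371 = 1958
b_9 = 1958 + 3·845 = 4493
Sum = 3 + 5 + 14 + 29 + 71 + 158 + 371 + 845 + 1958 + 4493 = 7947

7947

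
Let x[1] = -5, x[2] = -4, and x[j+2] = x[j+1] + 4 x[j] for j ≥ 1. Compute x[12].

-88936

x[3] = (-4) + 4·(-5) = -24
x[4] = (-24) + 4·(-4) = -40
x[5] = (-40) + 4·(-24) = -136
x[6] = (-136) + 4·(-40) = -296
x[7] = (-296) + 4·(-136) = -840
x[8] = (-840) + 4·(-296) = -2024
x[9] = (-2024) + 4·(-840) = -5384
x[10] = (-5384) + 4·(-2024) = -13480
x[11] = (-13480) + 4·(-5384) = -35016
x[12] = (-35016) + 4·(-13480) = -88936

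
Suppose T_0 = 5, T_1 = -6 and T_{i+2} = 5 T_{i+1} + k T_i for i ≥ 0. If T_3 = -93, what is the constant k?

T_2 = -30 + 5k
T_3 = -150 + 19k
So -150 + 19k = -93, giving k = 3.

3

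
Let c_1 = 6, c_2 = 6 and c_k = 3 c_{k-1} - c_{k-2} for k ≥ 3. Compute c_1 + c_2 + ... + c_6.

c_3 = 3·6 - 6 = 12
c_4 = 3·12 - 6 = 30
c_5 = 3·30 - 12 = 78
c_6 = 3·78 - 30 = 204
Sum = 6 + 6 + 12 + 30 + 78 + 204 = 336

336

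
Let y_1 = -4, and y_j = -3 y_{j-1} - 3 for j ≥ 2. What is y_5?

-264

y_2 = -3*(-4) - 3 = 9
y_3 = -3*9 - 3 = -30
y_4 = -3*(-30) - 3 = 87
y_5 = -3*87 - 3 = -264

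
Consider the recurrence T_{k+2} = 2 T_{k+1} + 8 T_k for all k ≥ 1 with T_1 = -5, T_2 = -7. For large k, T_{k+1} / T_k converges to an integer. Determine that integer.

4

The characteristic equation is r^2 - 2r - 8 = 0, which factors as (r - 4)(r + 2) = 0.
So the roots are 4 and -2. Since |4| > |-2| and the coefficient of 4^k is non-zero, the ratio tends to 4.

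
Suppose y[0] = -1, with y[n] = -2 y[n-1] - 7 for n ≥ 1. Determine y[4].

19

y[1] = -2(-1) - 7 = -5
y[2] = -2(-5) - 7 = 3
y[3] = -2(3) - 7 = -13
y[4] = -2(-13) - 7 = 19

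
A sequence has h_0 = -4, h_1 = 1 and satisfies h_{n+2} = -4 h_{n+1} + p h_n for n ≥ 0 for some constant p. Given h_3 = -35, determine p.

h_2 = -4 - 4p
h_3 = 16 + 17p
So 16 + 17p = -35, giving p = -3.

-3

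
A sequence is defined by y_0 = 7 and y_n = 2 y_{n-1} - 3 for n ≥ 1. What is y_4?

y_1 = 2·7 - 3 = 11
y_2 = 2·11 - 3 = 19
y_3 = 2·19 - 3 = 35
y_4 = 2·35 - 3 = 67

67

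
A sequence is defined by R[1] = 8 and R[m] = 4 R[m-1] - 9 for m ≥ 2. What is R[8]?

R[2] = 4*8 - 9 = 23
R[3] = 4*23 - 9 = 83
R[4] = 4*83 - 9 = 323
R[5] = 4*323 - 9 = 1283
R[6] = 4*1283 - 9 = 5123
R[7] = 4*5123 - 9 = 20483
R[8] = 4*20483 - 9 = 81923

81923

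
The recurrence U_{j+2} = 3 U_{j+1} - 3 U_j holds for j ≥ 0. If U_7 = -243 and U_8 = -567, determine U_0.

2

Rearranging, U_{j-2} = (U_j - 3 U_{j-1}) / -3.
U_6 = (-567 - 3·(-243)) / -3 = 162/-3 = -54
U_5 = (-243 - 3·(-54)) / -3 = -81/-3 = 27
U_4 = (-54 - 3·27) / -3 = -135/-3 = 45
U_3 = (27 - 3·45) / -3 = -108/-3 = 36
U_2 = (45 - 3·36) / -3 = -63/-3 = 21
U_1 = (36 - 3·21) / -3 = -27/-3 = 9
U_0 = (21 - 3·9) / -3 = -6/-3 = 2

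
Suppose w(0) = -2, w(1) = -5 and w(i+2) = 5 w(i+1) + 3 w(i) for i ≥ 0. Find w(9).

-4926770

w(2) = 5*(-5) + 3*(-2) = -31
w(3) = 5*(-31) + 3*(-5) = -170
w(4) = 5*(-170) + 3*(-31) = -943
w(5) = 5*(-943) + 3*(-170) = -5225
w(6) = 5*(-5225) + 3*(-943) = -28954
w(7) = 5*(-28954) + 3*(-5225) = -160445
w(8) = 5*(-160445) + 3*(-28954) = -889087
w(9) = 5*(-889087) + 3*(-160445) = -4926770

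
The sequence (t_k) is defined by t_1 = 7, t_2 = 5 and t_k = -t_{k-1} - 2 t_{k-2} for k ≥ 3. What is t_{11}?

t_3 = -5 - 2·7 = -19
t_4 = -(-19) - 2·5 = 9
t_5 = -9 - 2·(-19) = 29
t_6 = -29 - 2·9 = -47
t_7 = -(-47) - 2·29 = -11
t_8 = -(-11) - 2·(-47) = 105
t_9 = -105 - 2·(-11) = -83
t_{10} = -(-83) - 2·105 = -127
t_{11} = -(-127) - 2·(-83) = 293

293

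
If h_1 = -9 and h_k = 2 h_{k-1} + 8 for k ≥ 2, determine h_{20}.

The fixed point is 8/(1 - 2) = -8, so h_k + 8 = 2(h_{k-1} + 8).
Hence h_k = -1·2^{k-1} - 8.
h_{20} = -1·2^{19} - 8 = -1·524288 - 8 = -524296.

-524296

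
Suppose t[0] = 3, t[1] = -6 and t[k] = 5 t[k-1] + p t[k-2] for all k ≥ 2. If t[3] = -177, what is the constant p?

-3

t[2] = -30 + 3p
t[3] = -150 + 9p
So -150 + 9p = -177, giving p = -3.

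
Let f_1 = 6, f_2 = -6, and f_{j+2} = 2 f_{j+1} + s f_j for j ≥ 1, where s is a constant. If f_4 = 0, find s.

f_3 = -12 + 6s
f_4 = -24 + 6s
So -24 + 6s = 0, giving s = 4.

4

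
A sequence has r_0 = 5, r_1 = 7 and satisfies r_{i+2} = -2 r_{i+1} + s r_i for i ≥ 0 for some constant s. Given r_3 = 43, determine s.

-5

r_2 = -14 + 5s
r_3 = 28 - 3s
So 28 - 3s = 43, giving s = -5.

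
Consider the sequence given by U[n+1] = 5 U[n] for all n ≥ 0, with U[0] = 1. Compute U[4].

U[1] = 5(1) = 5
U[2] = 5(5) = 25
U[3] = 5(25) = 125
U[4] = 5(125) = 625

625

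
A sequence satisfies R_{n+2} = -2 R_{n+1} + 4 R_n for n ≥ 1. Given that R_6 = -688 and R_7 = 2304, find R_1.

8

Rearranging, R_{n-2} = (R_n + 2 R_{n-1}) / 4.
R_5 = (2304 + 2*(-688)) / 4 = 928/4 = 232
R_4 = (-688 + 2*232) / 4 = -224/4 = -56
R_3 = (232 + 2*(-56)) / 4 = 120/4 = 30
R_2 = (-56 + 2*30) / 4 = 4/4 = 1
R_1 = (30 + 2*1) / 4 = 32/4 = 8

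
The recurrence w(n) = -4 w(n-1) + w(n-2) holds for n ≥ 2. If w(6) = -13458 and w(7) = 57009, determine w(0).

-6

Rearranging, w(n-2) = w(n) + 4 w(n-1).
w(5) = 57009 + 4(-13458) = 3177
w(4) = -13458 + 4(3177) = -750
w(3) = 3177 + 4(-750) = 177
w(2) = -750 + 4(177) = -42
w(1) = 177 + 4(-42) = 9
w(0) = -42 + 4(9) = -6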